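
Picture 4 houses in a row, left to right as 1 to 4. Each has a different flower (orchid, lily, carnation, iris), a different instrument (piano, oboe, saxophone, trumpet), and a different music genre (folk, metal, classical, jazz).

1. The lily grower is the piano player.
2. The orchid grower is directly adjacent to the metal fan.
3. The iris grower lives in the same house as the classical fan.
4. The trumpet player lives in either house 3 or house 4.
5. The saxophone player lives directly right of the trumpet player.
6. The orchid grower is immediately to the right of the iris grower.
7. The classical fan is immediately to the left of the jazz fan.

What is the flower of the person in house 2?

iris

Clue 5: the saxophone player is in house 4.
Clue 5 places the trumpet player in house 3.
The lily grower is narrowed to house 1 or 2; consider each.
Placing it in house 2 leads to a contradiction, so it's in house 1.
Clue 1 places the piano player in house 1.
That leaves oboe as the instrument for house 2.
House 1 music genre: only folk fits.
The iris grower is narrowed to house 2 or 3; consider each.
Placing it in house 3 leads to a contradiction, so it's in house 2.
Clue 3: the classical fan is in house 2.
Clue 6: the orchid grower is in house 3.
By clue 7, the jazz fan is in house 3.
House 4's flower must be carnation (nothing else left).
So house 4 gets metal for music genre.
So: house 1 = lily/piano/folk, house 2 = iris/oboe/classical, house 3 = orchid/trumpet/jazz, house 4 = carnation/saxophone/metal.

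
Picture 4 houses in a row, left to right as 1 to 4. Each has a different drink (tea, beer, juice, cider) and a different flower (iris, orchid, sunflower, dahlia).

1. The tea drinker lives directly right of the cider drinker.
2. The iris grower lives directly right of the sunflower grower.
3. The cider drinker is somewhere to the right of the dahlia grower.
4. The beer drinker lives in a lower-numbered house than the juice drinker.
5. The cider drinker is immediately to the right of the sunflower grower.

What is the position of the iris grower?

3

House 1's drink must be beer (nothing else left).
House 4's flower must be orchid (nothing else left).
The only flower still possible for house 3 is iris.
The sunflower grower is in house 2 (clue 2).
By clue 5, the cider drinker is in house 3.
That leaves juice as the drink for house 2.
That leaves tea as the drink for house 4.
House 1's flower must be dahlia (nothing else left).
So: house 1 = beer/dahlia, house 2 = juice/sunflower, house 3 = cider/iris, house 4 = tea/orchid.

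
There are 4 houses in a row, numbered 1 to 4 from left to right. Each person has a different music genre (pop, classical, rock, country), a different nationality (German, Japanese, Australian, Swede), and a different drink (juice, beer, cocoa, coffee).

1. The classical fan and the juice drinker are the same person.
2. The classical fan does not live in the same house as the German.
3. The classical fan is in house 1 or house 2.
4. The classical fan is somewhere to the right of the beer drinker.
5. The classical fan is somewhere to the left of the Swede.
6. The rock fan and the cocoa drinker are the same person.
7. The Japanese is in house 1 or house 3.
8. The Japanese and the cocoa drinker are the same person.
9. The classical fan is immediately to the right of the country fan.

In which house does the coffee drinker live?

Clue 4 places the classical fan in house 2.
From clue 4, the beer drinker must be in house 1.
Clue 9: the country fan is in house 1.
House 3 drink: only cocoa fits.
Clue 1: the juice drinker is in house 2.
Clue 6: the rock fan is in house 3.
By clue 8, the Japanese is in house 3.
House 4 music genre: only pop fits.
So house 2 gets Australian for nationality.
So house 4 gets Swede for nationality.
So house 4 gets coffee for drink.
That leaves German as the nationality for house 1.
So: house 1 = country/German/beer, house 2 = classical/Australian/juice, house 3 = rock/Japanese/cocoa, house 4 = pop/Swede/coffee.

4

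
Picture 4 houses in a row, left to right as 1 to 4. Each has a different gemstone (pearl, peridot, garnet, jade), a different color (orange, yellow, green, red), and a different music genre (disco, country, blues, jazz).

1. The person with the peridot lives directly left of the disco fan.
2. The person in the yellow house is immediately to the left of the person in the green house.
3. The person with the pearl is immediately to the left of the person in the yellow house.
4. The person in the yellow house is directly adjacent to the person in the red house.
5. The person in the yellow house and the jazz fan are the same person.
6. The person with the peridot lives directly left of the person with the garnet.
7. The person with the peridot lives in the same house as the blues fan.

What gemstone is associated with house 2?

jade

The person with the pearl is narrowed to house 1 or 2; consider each.
Placing it in house 2 leads to a contradiction, so it's in house 1.
By clue 3, the person in the yellow house is in house 2.
From clue 5, the jazz fan must be in house 2.
Clue 2 places the person in the green house in house 3.
The person with the peridot is in house 3 (clue 7).
Clue 7 places the blues fan in house 3.
The only gemstone still possible for house 2 is jade.
That leaves garnet as the gemstone for house 4.
House 1 color: only red fits.
House 4's color must be orange (nothing else left).
House 1 music genre: only country fits.
House 4's music genre must be disco (nothing else left).
So: house 1 = pearl/red/country, house 2 = jade/yellow/jazz, house 3 = peridot/green/blues, house 4 = garnet/orange/disco.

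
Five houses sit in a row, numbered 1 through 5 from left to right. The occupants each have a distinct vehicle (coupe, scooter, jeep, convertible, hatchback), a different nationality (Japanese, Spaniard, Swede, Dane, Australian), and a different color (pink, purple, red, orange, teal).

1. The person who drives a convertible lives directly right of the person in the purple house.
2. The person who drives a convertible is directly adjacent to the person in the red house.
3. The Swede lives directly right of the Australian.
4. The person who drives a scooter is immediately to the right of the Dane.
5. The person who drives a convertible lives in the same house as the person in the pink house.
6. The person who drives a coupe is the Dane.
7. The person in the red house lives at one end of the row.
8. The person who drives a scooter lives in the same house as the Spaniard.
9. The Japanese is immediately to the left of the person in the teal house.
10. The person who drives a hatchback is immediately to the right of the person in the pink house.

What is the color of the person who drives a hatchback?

The person who drives a convertible is narrowed to house 2 or 4; consider each.
Placing it in house 2 leads to a contradiction, so it's in house 4.
Clue 1 places the person in the purple house in house 3.
The person in the red house is in house 5 (clue 2).
Clue 5: the person in the pink house is in house 4.
Clue 10 places the person who drives a hatchback in house 5.
That leaves orange as the color for house 1.
The only color still possible for house 2 is teal.
Clue 9 places the Japanese in house 1.
So house 2 gets Dane for nationality.
House 5's nationality must be Swede (nothing else left).
Clue 3: the Australian is in house 4.
Clue 4: the person who drives a scooter is in house 3.
Clue 6 places the person who drives a coupe in house 2.
That leaves jeep as the vehicle for house 1.
House 3 nationality: only Spaniard fits.
So: house 1 = jeep/Japanese/orange, house 2 = coupe/Dane/teal, house 3 = scooter/Spaniard/purple, house 4 = convertible/Australian/pink, house 5 = hatchback/Swede/red.

red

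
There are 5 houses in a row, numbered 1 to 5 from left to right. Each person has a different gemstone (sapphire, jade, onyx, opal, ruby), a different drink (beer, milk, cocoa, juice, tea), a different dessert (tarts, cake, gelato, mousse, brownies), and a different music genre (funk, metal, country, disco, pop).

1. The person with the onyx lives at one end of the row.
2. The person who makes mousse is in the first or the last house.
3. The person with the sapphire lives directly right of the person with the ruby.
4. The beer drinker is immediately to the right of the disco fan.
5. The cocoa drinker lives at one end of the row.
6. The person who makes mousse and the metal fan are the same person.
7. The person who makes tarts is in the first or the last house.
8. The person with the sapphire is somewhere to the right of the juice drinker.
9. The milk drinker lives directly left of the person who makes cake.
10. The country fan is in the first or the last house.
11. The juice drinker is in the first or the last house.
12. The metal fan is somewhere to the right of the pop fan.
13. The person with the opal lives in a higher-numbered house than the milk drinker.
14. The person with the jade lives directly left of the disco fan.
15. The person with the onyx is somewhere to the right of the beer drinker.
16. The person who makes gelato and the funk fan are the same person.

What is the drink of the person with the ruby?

milk

From clue 11, the juice drinker must be in house 1.
The metal fan is in house 5 (clue 12).
From clue 15, the person with the onyx must be in house 5.
House 1 music genre: only country fits.
From clue 6, the person who makes mousse must be in house 5.
So house 5 gets cocoa for drink.
House 1's dessert must be tarts (nothing else left).
The person with the jade is narrowed to house 1 or 2; consider each.
Placing it in house 2 leads to a contradiction, so it's in house 1.
From clue 14, the disco fan must be in house 2.
Clue 4: the beer drinker is in house 3.
The only gemstone still possible for house 2 is ruby.
So house 2 gets milk for drink.
House 4 drink: only tea fits.
House 2's dessert must be brownies (nothing else left).
From clue 3, the person with the sapphire must be in house 3.
Clue 9 places the person who makes cake in house 3.
House 4's gemstone must be opal (nothing else left).
House 4's dessert must be gelato (nothing else left).
From clue 16, the funk fan must be in house 4.
That leaves pop as the music genre for house 3.
So: house 1 = jade/juice/tarts/country, house 2 = ruby/milk/brownies/disco, house 3 = sapphire/beer/cake/pop, house 4 = opal/tea/gelato/funk, house 5 = onyx/cocoa/mousse/metal.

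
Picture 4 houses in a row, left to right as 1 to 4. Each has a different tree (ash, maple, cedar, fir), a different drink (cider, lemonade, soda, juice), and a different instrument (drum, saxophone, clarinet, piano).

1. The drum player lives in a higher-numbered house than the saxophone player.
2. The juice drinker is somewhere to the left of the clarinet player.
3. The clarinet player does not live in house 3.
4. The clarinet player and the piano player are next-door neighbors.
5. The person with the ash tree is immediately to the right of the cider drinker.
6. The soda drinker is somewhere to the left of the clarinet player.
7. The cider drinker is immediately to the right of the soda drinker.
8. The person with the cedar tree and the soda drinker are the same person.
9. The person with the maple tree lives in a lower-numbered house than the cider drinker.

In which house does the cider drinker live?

3

House 4 drink: only lemonade fits.
The person with the ash tree is narrowed to house 3 or 4; consider each.
Placing it in house 3 leads to a contradiction, so it's in house 4.
Clue 5: the cider drinker is in house 3.
Clue 7 places the soda drinker in house 2.
The person with the cedar tree is in house 2 (clue 8).
House 3's tree must be fir (nothing else left).
So house 1 gets juice for drink.
By clue 6, the clarinet player is in house 4.
The only tree still possible for house 1 is maple.
Clue 4 places the piano player in house 3.
That leaves saxophone as the instrument for house 1.
That leaves drum as the instrument for house 2.
So: house 1 = maple/juice/saxophone, house 2 = cedar/soda/drum, house 3 = fir/cider/piano, house 4 = ash/lemonade/clarinet.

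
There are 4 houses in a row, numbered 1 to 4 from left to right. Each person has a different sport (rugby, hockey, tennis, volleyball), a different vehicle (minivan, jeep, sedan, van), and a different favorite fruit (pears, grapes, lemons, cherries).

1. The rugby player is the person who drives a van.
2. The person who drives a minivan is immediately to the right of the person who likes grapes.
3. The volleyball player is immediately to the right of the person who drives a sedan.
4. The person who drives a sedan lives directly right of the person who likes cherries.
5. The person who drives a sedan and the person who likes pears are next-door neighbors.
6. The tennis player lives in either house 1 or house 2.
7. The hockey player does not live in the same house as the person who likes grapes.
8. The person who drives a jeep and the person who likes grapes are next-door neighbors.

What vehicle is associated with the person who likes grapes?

The tennis player is narrowed to house 1 or 2; consider each.
Placing it in house 1 leads to a contradiction, so it's in house 2.
The volleyball player is narrowed to house 3 or 4; consider each.
Placing it in house 4 leads to a contradiction, so it's in house 3.
Clue 3 places the person who drives a sedan in house 2.
From clue 4, the person who likes cherries must be in house 1.
House 4's favorite fruit must be lemons (nothing else left).
House 2's favorite fruit must be grapes (nothing else left).
House 3's favorite fruit must be pears (nothing else left).
Clue 2: the person who drives a minivan is in house 3.
House 1 vehicle: only jeep fits.
So house 4 gets van for vehicle.
The rugby player is in house 4 (clue 1).
The only sport still possible for house 1 is hockey.
So: house 1 = hockey/jeep/cherries, house 2 = tennis/sedan/grapes, house 3 = volleyball/minivan/pears, house 4 = rugby/van/lemons.

sedan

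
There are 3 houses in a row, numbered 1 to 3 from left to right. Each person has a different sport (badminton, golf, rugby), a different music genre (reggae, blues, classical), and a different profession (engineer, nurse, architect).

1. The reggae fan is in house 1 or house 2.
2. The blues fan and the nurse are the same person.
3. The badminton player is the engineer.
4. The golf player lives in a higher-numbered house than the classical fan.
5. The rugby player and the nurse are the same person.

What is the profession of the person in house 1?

So house 3 gets blues for music genre.
By clue 2, the nurse is in house 3.
From clue 5, the rugby player must be in house 3.
House 1 sport: only badminton fits.
House 2's sport must be golf (nothing else left).
From clue 3, the engineer must be in house 1.
Clue 4 places the classical fan in house 1.
That leaves reggae as the music genre for house 2.
That leaves architect as the profession for house 2.
So: house 1 = badminton/classical/engineer, house 2 = golf/reggae/architect, house 3 = rugby/blues/nurse.

engineer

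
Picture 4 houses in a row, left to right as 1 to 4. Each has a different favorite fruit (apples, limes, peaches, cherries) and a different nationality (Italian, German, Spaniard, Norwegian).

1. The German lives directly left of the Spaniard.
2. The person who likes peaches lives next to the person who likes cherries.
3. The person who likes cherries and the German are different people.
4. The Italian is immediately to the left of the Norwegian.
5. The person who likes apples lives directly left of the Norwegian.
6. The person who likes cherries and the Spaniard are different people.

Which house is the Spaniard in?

The person who likes apples is narrowed to house 1 or 2 or 3; consider each.
Placing it in house 2 and house 3 leads to a contradiction, so it's in house 1.
The Norwegian is in house 2 (clue 5).
That leaves Spaniard as the nationality for house 4.
Clue 1 places the German in house 3.
From clue 4, the Italian must be in house 1.
Clue 6 places the person who likes cherries in house 2.
By clue 2, the person who likes peaches is in house 3.
That leaves limes as the favorite fruit for house 4.
So: house 1 = apples/Italian, house 2 = cherries/Norwegian, house 3 = peaches/German, house 4 = limes/Spaniard.

4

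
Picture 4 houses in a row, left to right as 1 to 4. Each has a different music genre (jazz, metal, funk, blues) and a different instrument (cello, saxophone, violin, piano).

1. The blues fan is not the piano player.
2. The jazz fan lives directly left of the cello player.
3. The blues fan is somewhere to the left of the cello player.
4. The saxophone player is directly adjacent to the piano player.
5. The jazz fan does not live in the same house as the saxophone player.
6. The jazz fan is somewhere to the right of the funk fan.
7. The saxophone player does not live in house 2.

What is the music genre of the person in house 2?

funk

So house 4 gets metal for music genre.
The funk fan is narrowed to house 1 or 2; consider each.
Placing it in house 1 leads to a contradiction, so it's in house 2.
From clue 6, the jazz fan must be in house 3.
That leaves blues as the music genre for house 1.
From clue 2, the cello player must be in house 4.
The only instrument still possible for house 1 is saxophone.
Clue 4 places the piano player in house 2.
That leaves violin as the instrument for house 3.
So: house 1 = blues/saxophone, house 2 = funk/piano, house 3 = jazz/violin, house 4 = metal/cello.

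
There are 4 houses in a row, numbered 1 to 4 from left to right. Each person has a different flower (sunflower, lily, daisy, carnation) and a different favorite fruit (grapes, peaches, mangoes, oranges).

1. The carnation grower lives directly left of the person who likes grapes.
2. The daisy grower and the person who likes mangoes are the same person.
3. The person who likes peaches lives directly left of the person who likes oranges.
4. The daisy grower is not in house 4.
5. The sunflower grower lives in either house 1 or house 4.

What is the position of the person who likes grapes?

4

The sunflower grower is narrowed to house 1 or 4; consider each.
Placing it in house 1 leads to a contradiction, so it's in house 4.
The carnation grower is narrowed to house 1 or 2 or 3; consider each.
Placing it in house 1 and house 2 leads to a contradiction, so it's in house 3.
By clue 1, the person who likes grapes is in house 4.
That leaves oranges as the favorite fruit for house 3.
From clue 3, the person who likes peaches must be in house 2.
So house 1 gets mangoes for favorite fruit.
By clue 2, the daisy grower is in house 1.
So house 2 gets lily for flower.
So: house 1 = daisy/mangoes, house 2 = lily/peaches, house 3 = carnation/oranges, house 4 = sunflower/grapes.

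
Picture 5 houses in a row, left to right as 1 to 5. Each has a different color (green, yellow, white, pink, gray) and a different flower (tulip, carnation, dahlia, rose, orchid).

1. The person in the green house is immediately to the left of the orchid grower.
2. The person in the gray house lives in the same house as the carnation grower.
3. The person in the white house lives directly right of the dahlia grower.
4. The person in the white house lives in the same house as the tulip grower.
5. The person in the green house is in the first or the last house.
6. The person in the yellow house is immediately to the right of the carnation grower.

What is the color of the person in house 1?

The person in the green house is in house 1 (clue 5).
By clue 1, the orchid grower is in house 2.
House 2's color must be pink (nothing else left).
That leaves gray as the color for house 3.
From clue 2, the carnation grower must be in house 3.
Clue 6 places the person in the yellow house in house 4.
House 5 color: only white fits.
That leaves rose as the flower for house 1.
That leaves dahlia as the flower for house 4.
House 5 flower: only tulip fits.
So: house 1 = green/rose, house 2 = pink/orchid, house 3 = gray/carnation, house 4 = yellow/dahlia, house 5 = white/tulip.

green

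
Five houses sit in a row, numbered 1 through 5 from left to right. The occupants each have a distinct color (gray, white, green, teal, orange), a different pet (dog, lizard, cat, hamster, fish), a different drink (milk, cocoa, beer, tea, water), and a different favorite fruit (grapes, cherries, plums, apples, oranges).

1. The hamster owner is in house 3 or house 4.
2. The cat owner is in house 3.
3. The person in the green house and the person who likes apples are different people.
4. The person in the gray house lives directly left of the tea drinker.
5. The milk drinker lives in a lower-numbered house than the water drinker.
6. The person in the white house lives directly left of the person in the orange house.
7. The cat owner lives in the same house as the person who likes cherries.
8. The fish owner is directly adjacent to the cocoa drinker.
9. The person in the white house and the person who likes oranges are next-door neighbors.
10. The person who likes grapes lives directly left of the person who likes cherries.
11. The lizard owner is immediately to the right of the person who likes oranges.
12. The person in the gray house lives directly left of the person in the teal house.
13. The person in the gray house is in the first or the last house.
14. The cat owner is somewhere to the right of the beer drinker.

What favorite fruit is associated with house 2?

From clue 2, the cat owner must be in house 3.
From clue 7, the person who likes cherries must be in house 3.
Clue 10: the person who likes grapes is in house 2.
Clue 13 places the person in the gray house in house 1.
So house 4 gets hamster for pet.
Clue 4 places the tea drinker in house 2.
Clue 12: the person in the teal house is in house 2.
That leaves water as the drink for house 5.
From clue 6, the person in the orange house must be in house 4.
The person who likes oranges is in house 4 (clue 9).
From clue 11, the lizard owner must be in house 5.
The only color still possible for house 3 is white.
The only color still possible for house 5 is green.
House 1 pet: only dog fits.
So house 2 gets fish for pet.
So house 1 gets beer for drink.
From clue 3, the person who likes apples must be in house 1.
The cocoa drinker is in house 3 (clue 8).
House 4 drink: only milk fits.
The only favorite fruit still possible for house 5 is plums.
So: house 1 = gray/dog/beer/apples, house 2 = teal/fish/tea/grapes, house 3 = white/cat/cocoa/cherries, house 4 = orange/hamster/milk/oranges, house 5 = green/lizard/water/plums.

grapes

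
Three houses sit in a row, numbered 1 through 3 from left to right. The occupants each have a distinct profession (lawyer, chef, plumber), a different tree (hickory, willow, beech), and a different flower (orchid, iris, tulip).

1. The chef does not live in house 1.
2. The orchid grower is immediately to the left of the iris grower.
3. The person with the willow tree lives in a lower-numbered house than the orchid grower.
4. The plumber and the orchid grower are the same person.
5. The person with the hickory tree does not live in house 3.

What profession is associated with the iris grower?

chef

The person with the willow tree is in house 1 (clue 3).
Clue 3 places the orchid grower in house 2.
Clue 4: the plumber is in house 2.
That leaves lawyer as the profession for house 1.
The only profession still possible for house 3 is chef.
The only tree still possible for house 3 is beech.
So house 1 gets tulip for flower.
House 3 flower: only iris fits.
So house 2 gets hickory for tree.
So: house 1 = lawyer/willow/tulip, house 2 = plumber/hickory/orchid, house 3 = chef/beech/iris.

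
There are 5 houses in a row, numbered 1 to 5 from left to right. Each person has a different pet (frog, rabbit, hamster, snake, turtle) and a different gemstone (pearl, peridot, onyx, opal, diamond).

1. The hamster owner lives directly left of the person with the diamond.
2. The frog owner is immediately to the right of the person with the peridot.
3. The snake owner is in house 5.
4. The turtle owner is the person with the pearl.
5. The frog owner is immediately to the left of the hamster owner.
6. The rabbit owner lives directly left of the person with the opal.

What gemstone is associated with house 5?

The snake owner is in house 5 (clue 3).
The frog owner is narrowed to house 2 or 3; consider each.
Placing it in house 2 leads to a contradiction, so it's in house 3.
From clue 2, the person with the peridot must be in house 2.
Clue 5 places the hamster owner in house 4.
Clue 1 places the person with the diamond in house 5.
By clue 4, the turtle owner is in house 1.
Clue 4: the person with the pearl is in house 1.
Clue 6 places the rabbit owner in house 2.
Clue 6: the person with the opal is in house 3.
So house 4 gets onyx for gemstone.
So: house 1 = turtle/pearl, house 2 = rabbit/peridot, house 3 = frog/opal, house 4 = hamster/onyx, house 5 = snake/diamond.

diamond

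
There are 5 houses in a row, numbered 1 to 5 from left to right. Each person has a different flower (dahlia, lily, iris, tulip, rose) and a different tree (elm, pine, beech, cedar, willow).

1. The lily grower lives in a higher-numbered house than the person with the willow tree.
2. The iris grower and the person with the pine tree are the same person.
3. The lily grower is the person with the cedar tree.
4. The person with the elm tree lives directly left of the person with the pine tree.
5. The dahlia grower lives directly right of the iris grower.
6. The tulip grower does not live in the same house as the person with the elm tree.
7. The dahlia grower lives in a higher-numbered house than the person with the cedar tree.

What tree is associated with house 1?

So house 5 gets beech for tree.
The dahlia grower is narrowed to house 3 or 4 or 5; consider each.
Placing it in house 3 and house 4 leads to a contradiction, so it's in house 5.
From clue 5, the iris grower must be in house 4.
Clue 2: the person with the pine tree is in house 4.
The person with the elm tree is in house 3 (clue 4).
The only tree still possible for house 1 is willow.
That leaves cedar as the tree for house 2.
Clue 3 places the lily grower in house 2.
The only flower still possible for house 1 is tulip.
House 3 flower: only rose fits.
So: house 1 = tulip/willow, house 2 = lily/cedar, house 3 = rose/elm, house 4 = iris/pine, house 5 = dahlia/beech.

willow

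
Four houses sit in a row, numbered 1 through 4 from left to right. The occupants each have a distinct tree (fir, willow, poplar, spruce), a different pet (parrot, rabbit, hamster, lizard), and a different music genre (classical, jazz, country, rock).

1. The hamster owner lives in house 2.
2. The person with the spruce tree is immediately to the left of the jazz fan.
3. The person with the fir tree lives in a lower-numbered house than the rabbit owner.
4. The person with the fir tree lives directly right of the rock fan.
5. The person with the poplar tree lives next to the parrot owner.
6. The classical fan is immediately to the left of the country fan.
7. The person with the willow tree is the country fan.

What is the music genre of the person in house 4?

By clue 1, the hamster owner is in house 2.
That leaves spruce as the tree for house 1.
By clue 2, the jazz fan is in house 2.
House 1's music genre must be rock (nothing else left).
The only music genre still possible for house 4 is country.
Clue 4: the person with the fir tree is in house 2.
By clue 7, the person with the willow tree is in house 4.
House 3's tree must be poplar (nothing else left).
That leaves classical as the music genre for house 3.
Clue 5 places the parrot owner in house 4.
That leaves lizard as the pet for house 1.
That leaves rabbit as the pet for house 3.
So: house 1 = spruce/lizard/rock, house 2 = fir/hamster/jazz, house 3 = poplar/rabbit/classical, house 4 = willow/parrot/country.

country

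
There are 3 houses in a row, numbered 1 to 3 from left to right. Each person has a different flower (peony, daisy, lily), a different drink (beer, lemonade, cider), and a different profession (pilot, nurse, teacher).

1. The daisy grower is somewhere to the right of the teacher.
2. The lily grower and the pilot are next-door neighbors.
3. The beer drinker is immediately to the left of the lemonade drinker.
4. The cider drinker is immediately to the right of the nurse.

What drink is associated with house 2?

lemonade

House 1's drink must be beer (nothing else left).
That leaves pilot as the profession for house 3.
The lily grower is in house 2 (clue 2).
The lemonade drinker is in house 2 (clue 3).
So house 1 gets peony for flower.
The only flower still possible for house 3 is daisy.
House 3 drink: only cider fits.
Clue 4 places the nurse in house 2.
That leaves teacher as the profession for house 1.
So: house 1 = peony/beer/teacher, house 2 = lily/lemonade/nurse, house 3 = daisy/cider/pilot.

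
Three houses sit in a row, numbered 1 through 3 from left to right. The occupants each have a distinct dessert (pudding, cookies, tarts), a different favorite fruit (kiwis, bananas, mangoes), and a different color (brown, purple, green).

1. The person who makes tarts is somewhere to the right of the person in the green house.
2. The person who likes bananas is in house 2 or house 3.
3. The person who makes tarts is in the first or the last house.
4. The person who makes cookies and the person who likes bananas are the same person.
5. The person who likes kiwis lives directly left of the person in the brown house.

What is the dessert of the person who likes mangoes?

By clue 3, the person who makes tarts is in house 3.
The only dessert still possible for house 1 is pudding.
House 2's dessert must be cookies (nothing else left).
The person who likes bananas is in house 2 (clue 4).
House 3's favorite fruit must be mangoes (nothing else left).
From clue 5, the person in the brown house must be in house 2.
That leaves kiwis as the favorite fruit for house 1.
So house 1 gets green for color.
That leaves purple as the color for house 3.
So: house 1 = pudding/kiwis/green, house 2 = cookies/bananas/brown, house 3 = tarts/mangoes/purple.

tarts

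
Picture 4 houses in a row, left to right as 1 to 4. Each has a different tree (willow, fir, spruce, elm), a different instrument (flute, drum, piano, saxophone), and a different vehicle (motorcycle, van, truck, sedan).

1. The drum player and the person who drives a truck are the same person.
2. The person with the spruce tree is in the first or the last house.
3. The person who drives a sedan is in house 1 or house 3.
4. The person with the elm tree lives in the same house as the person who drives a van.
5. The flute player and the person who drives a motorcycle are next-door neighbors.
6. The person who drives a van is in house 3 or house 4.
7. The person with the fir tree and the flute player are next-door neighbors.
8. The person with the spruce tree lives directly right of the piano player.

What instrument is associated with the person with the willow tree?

flute

By clue 8, the person with the spruce tree is in house 4.
Clue 8 places the piano player in house 3.
Clue 4 places the person with the elm tree in house 3.
Clue 4 places the person who drives a van in house 3.
House 1 vehicle: only sedan fits.
House 4's vehicle must be truck (nothing else left).
By clue 1, the drum player is in house 4.
From clue 5, the flute player must be in house 1.
Clue 7 places the person with the fir tree in house 2.
The only tree still possible for house 1 is willow.
House 2 instrument: only saxophone fits.
House 2's vehicle must be motorcycle (nothing else left).
So: house 1 = willow/flute/sedan, house 2 = fir/saxophone/motorcycle, house 3 = elm/piano/van, house 4 = spruce/drum/truck.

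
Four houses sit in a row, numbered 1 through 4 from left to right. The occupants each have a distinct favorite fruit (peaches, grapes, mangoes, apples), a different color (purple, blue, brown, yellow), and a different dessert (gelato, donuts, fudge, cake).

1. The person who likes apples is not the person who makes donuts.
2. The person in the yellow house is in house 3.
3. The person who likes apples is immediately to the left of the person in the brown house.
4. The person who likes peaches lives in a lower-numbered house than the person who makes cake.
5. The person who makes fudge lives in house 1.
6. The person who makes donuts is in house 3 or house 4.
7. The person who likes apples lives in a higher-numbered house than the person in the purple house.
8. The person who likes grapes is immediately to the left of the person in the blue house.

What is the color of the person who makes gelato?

blue

The person in the yellow house is in house 3 (clue 2).
Clue 5 places the person who makes fudge in house 1.
So house 4 gets mangoes for favorite fruit.
So house 1 gets purple for color.
From clue 3, the person who likes apples must be in house 3.
From clue 3, the person in the brown house must be in house 4.
So house 2 gets peaches for favorite fruit.
So house 2 gets blue for color.
By clue 1, the person who makes donuts is in house 4.
House 1's favorite fruit must be grapes (nothing else left).
The only dessert still possible for house 2 is gelato.
House 3 dessert: only cake fits.
So: house 1 = grapes/purple/fudge, house 2 = peaches/blue/gelato, house 3 = apples/yellow/cake, house 4 = mangoes/brown/donuts.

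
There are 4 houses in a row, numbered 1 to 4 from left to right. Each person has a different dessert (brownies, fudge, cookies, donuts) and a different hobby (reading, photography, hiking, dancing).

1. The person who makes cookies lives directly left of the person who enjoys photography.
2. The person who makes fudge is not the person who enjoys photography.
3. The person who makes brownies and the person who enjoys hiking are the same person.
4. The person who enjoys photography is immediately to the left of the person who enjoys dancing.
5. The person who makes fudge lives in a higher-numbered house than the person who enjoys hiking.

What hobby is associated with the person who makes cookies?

reading

The person who makes cookies is narrowed to house 1 or 2; consider each.
Placing it in house 1 leads to a contradiction, so it's in house 2.
Clue 1 places the person who enjoys photography in house 3.
By clue 4, the person who enjoys dancing is in house 4.
Clue 3 places the person who makes brownies in house 1.
Clue 3: the person who enjoys hiking is in house 1.
So house 3 gets donuts for dessert.
So house 4 gets fudge for dessert.
House 2's hobby must be reading (nothing else left).
So: house 1 = brownies/hiking, house 2 = cookies/reading, house 3 = donuts/photography, house 4 = fudge/dancing.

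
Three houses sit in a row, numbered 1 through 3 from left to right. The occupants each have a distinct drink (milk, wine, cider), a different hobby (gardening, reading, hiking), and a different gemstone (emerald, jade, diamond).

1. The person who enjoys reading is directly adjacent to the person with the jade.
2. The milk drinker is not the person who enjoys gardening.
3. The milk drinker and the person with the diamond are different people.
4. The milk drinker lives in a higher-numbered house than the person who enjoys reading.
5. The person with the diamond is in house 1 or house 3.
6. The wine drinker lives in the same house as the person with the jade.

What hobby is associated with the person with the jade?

gardening

The milk drinker is narrowed to house 2 or 3; consider each.
Placing it in house 2 leads to a contradiction, so it's in house 3.
From clue 3, the person with the diamond must be in house 1.
So house 3 gets hiking for hobby.
From clue 6, the wine drinker must be in house 2.
The person with the jade is in house 2 (clue 6).
House 1's drink must be cider (nothing else left).
That leaves emerald as the gemstone for house 3.
By clue 1, the person who enjoys reading is in house 1.
So house 2 gets gardening for hobby.
So: house 1 = cider/reading/diamond, house 2 = wine/gardening/jade, house 3 = milk/hiking/emerald.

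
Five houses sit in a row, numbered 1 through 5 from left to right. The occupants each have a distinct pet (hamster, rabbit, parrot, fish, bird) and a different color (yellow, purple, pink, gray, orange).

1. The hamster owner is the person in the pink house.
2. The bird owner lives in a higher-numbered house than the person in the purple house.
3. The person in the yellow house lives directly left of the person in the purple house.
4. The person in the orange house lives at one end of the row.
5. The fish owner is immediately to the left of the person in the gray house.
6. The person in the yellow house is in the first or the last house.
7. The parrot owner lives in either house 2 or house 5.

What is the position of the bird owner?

3

From clue 6, the person in the yellow house must be in house 1.
The only color still possible for house 5 is orange.
Clue 3: the person in the purple house is in house 2.
House 1's pet must be rabbit (nothing else left).
The fish owner is narrowed to house 2 or 3; consider each.
Placing it in house 3 leads to a contradiction, so it's in house 2.
The person in the gray house is in house 3 (clue 5).
So house 4 gets pink for color.
Clue 1 places the hamster owner in house 4.
House 3's pet must be bird (nothing else left).
That leaves parrot as the pet for house 5.
So: house 1 = rabbit/yellow, house 2 = fish/purple, house 3 = bird/gray, house 4 = hamster/pink, house 5 = parrot/orange.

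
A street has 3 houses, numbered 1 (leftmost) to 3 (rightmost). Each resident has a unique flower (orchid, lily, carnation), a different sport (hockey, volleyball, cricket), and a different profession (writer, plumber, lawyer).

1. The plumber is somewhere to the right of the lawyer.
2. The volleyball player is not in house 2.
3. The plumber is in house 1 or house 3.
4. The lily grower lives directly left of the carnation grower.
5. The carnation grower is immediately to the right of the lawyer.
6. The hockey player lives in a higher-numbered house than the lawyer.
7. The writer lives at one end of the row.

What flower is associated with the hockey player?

carnation

The plumber is in house 3 (clue 3).
House 2 profession: only lawyer fits.
The carnation grower is in house 3 (clue 5).
The hockey player is in house 3 (clue 6).
So house 1 gets volleyball for sport.
That leaves cricket as the sport for house 2.
The only profession still possible for house 1 is writer.
Clue 4 places the lily grower in house 2.
That leaves orchid as the flower for house 1.
So: house 1 = orchid/volleyball/writer, house 2 = lily/cricket/lawyer, house 3 = carnation/hockey/plumber.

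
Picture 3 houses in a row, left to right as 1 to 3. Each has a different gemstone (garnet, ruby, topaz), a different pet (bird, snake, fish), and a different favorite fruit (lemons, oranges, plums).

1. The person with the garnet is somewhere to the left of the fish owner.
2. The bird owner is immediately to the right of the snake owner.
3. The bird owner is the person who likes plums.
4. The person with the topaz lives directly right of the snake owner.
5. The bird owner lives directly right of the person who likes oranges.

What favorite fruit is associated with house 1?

The only pet still possible for house 1 is snake.
Clue 2 places the bird owner in house 2.
By clue 3, the person who likes plums is in house 2.
Clue 4: the person with the topaz is in house 2.
The person who likes oranges is in house 1 (clue 5).
House 3's gemstone must be ruby (nothing else left).
House 3's pet must be fish (nothing else left).
That leaves lemons as the favorite fruit for house 3.
That leaves garnet as the gemstone for house 1.
So: house 1 = garnet/snake/oranges, house 2 = topaz/bird/plums, house 3 = ruby/fish/lemons.

oranges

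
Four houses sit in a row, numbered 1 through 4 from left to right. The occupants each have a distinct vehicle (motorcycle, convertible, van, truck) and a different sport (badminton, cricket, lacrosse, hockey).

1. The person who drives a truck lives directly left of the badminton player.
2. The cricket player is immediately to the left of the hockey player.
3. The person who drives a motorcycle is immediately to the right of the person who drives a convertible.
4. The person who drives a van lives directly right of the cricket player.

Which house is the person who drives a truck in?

The person who drives a convertible is narrowed to house 1 or 2 or 3; consider each.
Placing it in house 1 and house 3 leads to a contradiction, so it's in house 2.
Clue 3: the person who drives a motorcycle is in house 3.
House 1's vehicle must be truck (nothing else left).
The only vehicle still possible for house 4 is van.
From clue 1, the badminton player must be in house 2.
The cricket player is in house 3 (clue 4).
That leaves lacrosse as the sport for house 1.
That leaves hockey as the sport for house 4.
So: house 1 = truck/lacrosse, house 2 = convertible/badminton, house 3 = motorcycle/cricket, house 4 = van/hockey.

1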